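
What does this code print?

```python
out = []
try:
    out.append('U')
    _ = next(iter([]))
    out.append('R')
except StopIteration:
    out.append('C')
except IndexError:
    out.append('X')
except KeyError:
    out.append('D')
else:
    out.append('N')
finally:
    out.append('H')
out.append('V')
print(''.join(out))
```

Execution trace: 'U' (try body) → 'C' (except StopIteration) → 'H' (finally) → 'V' (after the try/except). Output: UCHV

Answer: UCHV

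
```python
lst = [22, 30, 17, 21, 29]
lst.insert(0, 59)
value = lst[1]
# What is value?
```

Trace:
`lst = [22, 30, 17, 21, 29]` → lst = [22, 30, 17, 21, 29]
`lst.insert(0, 59)` → lst = [59, 22, 30, 17, 21, 29]
`value = lst[1]` → value = 22
So value = 22

Answer: 22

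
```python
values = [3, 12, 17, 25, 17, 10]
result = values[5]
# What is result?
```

Trace:
`values = [3, 12, 17, 25, 17, 10]` → values = [3, 12, 17, 25, 17, 10]
`result = values[5]` → result = 10
So result = 10

Answer: 10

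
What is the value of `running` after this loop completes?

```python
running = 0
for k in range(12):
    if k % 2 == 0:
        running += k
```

Sum of even numbers 0 to 11
`running` takes the values: 0 → 2 → 6 → 12 → 20 → 30

Answer: 30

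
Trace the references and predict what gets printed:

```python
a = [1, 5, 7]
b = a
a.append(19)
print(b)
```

Key concept: basic list aliasing.
Step by step:
`a = [1, 5, 7]` → a = [1, 5, 7]
`b = a` → b = [1, 5, 7] (same object as a)
`a.append(19)` → a = [1, 5, 7, 19] (same object as b); b = [1, 5, 7, 19] (same object as a)
`print(b)` → prints [1, 5, 7, 19]

Answer: [1, 5, 7, 19]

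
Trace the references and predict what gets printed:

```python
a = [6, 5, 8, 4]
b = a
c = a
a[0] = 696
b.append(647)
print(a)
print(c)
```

Key concept: multiple aliases.
Step by step:
`a = [6, 5, 8, 4]` → a = [6, 5, 8, 4]
`b = a` → b = [6, 5, 8, 4] (same object as a)
`c = a` → c = [6, 5, 8, 4] (same object as a, b)
`a[0] = 696` → a = [696, 5, 8, 4] (same object as b, c); b = [696, 5, 8, 4] (same object as a, c); c = [696, 5, 8, 4] (same object as a, b)
`b.append(647)` → a = [696, 5, 8, 4, 647] (same object as b, c); b = [696, 5, 8, 4, 647] (same object as a, c); c = [696, 5, 8, 4, 647] (same object as a, b)
`print(a)` → prints [696, 5, 8, 4, 647]
`print(c)` → prints [696, 5, 8, 4, 647]

Answer:
[696, 5, 8, 4, 647]
[696, 5, 8, 4, 647]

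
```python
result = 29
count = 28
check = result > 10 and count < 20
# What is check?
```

Trace:
`result = 29` → result = 29
`count = 28` → count = 28
`check = result > 10 and count < 20` → check = False
So check = False

Answer: False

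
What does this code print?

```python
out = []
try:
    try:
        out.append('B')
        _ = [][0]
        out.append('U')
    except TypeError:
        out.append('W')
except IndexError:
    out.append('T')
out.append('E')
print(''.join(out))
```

Execution trace: 'B' (try body) → 'T' (outer except IndexError) → 'E' (after the try/except). Output: BTE

Answer: BTE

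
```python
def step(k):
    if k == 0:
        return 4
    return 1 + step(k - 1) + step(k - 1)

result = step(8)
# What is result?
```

step(k) = 1 + 2·step(k-1), step(0)=4. Closed form: (4+1)·2^8 - 1 = 1279.

Answer: 1279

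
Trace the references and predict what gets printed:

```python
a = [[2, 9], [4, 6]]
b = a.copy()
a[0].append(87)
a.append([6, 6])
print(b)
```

Key concept: shallow copy with nested lists.
Step by step:
`a = [[2, 9], [4, 6]]` → a = [[2, 9], [4, 6]]
`b = a.copy()` → b = [[2, 9], [4, 6]]
`a[0].append(87)` → a = [[2, 9, 87], [4, 6]]; b = [[2, 9, 87], [4, 6]]
`a.append([6, 6])` → a = [[2, 9, 87], [4, 6], [6, 6]]
`print(b)` → prints [[2, 9, 87], [4, 6]]

Answer: [[2, 9, 87], [4, 6]]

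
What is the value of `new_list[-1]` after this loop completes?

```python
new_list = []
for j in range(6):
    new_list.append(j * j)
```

Last element of squares 0 to 5
`new_list` takes the values: [] → [0] → [0, 1] → [0, 1, 4] → [0, 1, 4, 9] → [0, 1, 4, 9, 16] → [0, 1, 4, 9, 16, 25]
So `new_list[-1]` = 25

Answer: 25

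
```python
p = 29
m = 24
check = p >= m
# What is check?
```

Trace:
`p = 29` → p = 29
`m = 24` → m = 24
`check = p >= m` → check = True
So check = True

Answer: True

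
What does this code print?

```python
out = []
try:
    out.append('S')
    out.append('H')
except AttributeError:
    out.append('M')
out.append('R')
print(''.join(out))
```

Execution trace: 'S' (try body) → 'H' (try body, no exception) → 'R' (after the try/except). Output: SHR

Answer: SHR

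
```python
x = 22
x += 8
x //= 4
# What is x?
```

Trace:
`x = 22` → x = 22
`x += 8` → x = 30
`x //= 4` → x = 7
So x = 7

Answer: 7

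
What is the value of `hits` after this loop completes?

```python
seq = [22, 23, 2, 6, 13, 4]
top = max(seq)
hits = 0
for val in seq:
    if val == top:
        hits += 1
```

Count of max value 23 in [22, 23, 2, 6, 13, 4]
`hits` takes the values: 0 → 1

Answer: 1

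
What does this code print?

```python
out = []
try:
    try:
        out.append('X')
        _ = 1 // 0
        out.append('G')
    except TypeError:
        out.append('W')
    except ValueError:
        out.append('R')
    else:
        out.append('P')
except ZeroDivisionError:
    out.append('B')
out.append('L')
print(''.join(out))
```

Execution trace: 'X' (inner try body) → 'B' (outer except ZeroDivisionError) → 'L' (after the try/except). Output: XBL

Answer: XBL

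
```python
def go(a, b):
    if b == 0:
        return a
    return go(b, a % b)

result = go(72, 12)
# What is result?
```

go(72, 12) -> go(12, 0) -> 12

Answer: 12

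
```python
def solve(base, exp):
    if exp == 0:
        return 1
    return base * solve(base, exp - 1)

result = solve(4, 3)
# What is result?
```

solve(4, 3) = 4 * 4 * 4 = 64

Answer: 64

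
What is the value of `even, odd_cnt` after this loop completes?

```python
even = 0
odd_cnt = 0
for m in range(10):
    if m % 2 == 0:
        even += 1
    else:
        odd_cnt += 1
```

Count evens and odds in range(10)
`even, odd_cnt` takes the values: (0, 0) → (1, 0) → (1, 1) → (2, 1) → (2, 2) → (3, 2) → (3, 3) → (4, 3) → (4, 4) → (5, 4) → (5, 5)

Answer: 5, 5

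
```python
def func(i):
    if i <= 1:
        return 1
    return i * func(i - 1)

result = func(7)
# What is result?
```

func(7) = 7 * 6 * 5 * 4 * 3 * 2 * 1 = 5040

Answer: 5040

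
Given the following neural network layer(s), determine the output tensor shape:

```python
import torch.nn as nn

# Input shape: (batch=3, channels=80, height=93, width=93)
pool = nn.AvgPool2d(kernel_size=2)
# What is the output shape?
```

Input: (3, 80, 93, 93) -> Output: (3, 80, 46, 46)

Answer: (3, 80, 46, 46)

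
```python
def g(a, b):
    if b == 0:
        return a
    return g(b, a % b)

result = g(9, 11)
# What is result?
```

g(9, 11) -> g(11, 9) -> g(9, 2) -> g(2, 1) -> g(1, 0) -> 1

Answer: 1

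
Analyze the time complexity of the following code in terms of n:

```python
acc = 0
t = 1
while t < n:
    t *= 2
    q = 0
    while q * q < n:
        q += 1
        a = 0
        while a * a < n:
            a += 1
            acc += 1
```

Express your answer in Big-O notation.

Each loop level contributes: log n × √n × √n. Multiplying the contributions gives O(n log n).

Answer: O(n log n)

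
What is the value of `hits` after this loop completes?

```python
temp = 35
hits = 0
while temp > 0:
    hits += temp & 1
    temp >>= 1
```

Count set bits in 35 (binary: 0b100011)
`hits` takes the values: 0 → 1 → 2 → 3

Answer: 3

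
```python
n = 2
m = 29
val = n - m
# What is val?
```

Trace:
`n = 2` → n = 2
`m = 29` → m = 29
`val = n - m` → val = -27
So val = -27

Answer: -27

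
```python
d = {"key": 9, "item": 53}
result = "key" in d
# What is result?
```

Trace:
`d = {"key": 9, "item": 53}` → d = {'key': 9, 'item': 53}
`result = "key" in d` → result = True
So result = True

Answer: True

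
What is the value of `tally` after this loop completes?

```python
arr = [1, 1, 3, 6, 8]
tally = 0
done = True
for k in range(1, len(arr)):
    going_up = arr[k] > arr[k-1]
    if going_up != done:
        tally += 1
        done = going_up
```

Count direction changes in [1, 1, 3, 6, 8]
`tally` takes the values: 0 → 1 → 2

Answer: 2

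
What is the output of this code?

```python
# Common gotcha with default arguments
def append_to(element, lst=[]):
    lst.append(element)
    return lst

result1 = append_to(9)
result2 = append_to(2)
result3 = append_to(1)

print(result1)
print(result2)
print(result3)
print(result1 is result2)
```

Key concept: mutable default argument gotcha.
Step by step:
`result1 = append_to(9)` → result1 = [9]
`result2 = append_to(2)` → result1 = [9, 2] (same object as result2); result2 = [9, 2] (same object as result1)
`result3 = append_to(1)` → result1 = [9, 2, 1] (same object as result2, result3); result2 = [9, 2, 1] (same object as result1, result3); result3 = [9, 2, 1] (same object as result1, result2)
`print(result1)` → prints [9, 2, 1]
`print(result2)` → prints [9, 2, 1]
`print(result3)` → prints [9, 2, 1]
`print(result1 is result2)` → prints True

Answer:
[9, 2, 1]
[9, 2, 1]
[9, 2, 1]
True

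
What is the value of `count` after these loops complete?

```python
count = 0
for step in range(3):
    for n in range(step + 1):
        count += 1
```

Triangle: 1 + 2 + ... + 3
`count` takes the values: 0 → 1 → 2 → 3 → 4 → 5 → 6

Answer: 6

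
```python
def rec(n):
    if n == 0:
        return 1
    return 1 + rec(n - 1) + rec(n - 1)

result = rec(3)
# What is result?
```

rec(n) = 1 + 2·rec(n-1), rec(0)=1. Closed form: (1+1)·2^3 - 1 = 15.

Answer: 15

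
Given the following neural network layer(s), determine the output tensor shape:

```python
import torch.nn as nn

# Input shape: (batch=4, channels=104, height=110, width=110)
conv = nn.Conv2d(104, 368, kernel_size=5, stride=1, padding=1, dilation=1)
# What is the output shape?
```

Input: (4, 104, 110, 110) -> Output: (4, 368, 108, 108)

Answer: (4, 368, 108, 108)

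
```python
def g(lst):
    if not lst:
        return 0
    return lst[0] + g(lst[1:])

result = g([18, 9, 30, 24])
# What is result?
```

18 + 9 + 30 + 24 + 0 = 81

Answer: 81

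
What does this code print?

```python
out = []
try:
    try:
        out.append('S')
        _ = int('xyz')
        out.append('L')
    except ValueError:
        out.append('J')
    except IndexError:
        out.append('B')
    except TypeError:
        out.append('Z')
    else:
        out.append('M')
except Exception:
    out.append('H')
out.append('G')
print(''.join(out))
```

Execution trace: 'S' (inner try body) → 'J' (inner except ValueError) → 'G' (after the try/except). Output: SJG

Answer: SJG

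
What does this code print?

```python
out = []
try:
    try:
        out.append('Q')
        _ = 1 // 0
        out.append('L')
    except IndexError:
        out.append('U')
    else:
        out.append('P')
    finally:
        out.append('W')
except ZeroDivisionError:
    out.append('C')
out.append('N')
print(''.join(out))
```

Execution trace: 'Q' (inner try body) → 'W' (inner finally) → 'C' (outer except ZeroDivisionError) → 'N' (after the try/except). Output: QWCN

Answer: QWCN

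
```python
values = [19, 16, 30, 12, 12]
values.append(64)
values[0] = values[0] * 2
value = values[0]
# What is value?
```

Trace:
`values = [19, 16, 30, 12, 12]` → values = [19, 16, 30, 12, 12]
`values.append(64)` → values = [19, 16, 30, 12, 12, 64]
`values[0] = values[0] * 2` → values = [38, 16, 30, 12, 12, 64]
`value = values[0]` → value = 38
So value = 38

Answer: 38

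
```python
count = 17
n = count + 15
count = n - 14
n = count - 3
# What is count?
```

Trace:
`count = 17` → count = 17
`n = count + 15` → n = 32
`count = n - 14` → count = 18
`n = count - 3` → n = 15
So count = 18

Answer: 18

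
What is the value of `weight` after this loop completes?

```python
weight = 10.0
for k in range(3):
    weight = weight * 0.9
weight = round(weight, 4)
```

Exponential decay: 10.0 * 0.9^3
`weight` takes the values: 10.0 → 9.0 → 8.1 → 7.29

Answer: 7.29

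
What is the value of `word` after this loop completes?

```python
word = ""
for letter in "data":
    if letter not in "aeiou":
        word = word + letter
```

Remove vowels from 'data'
`word` takes the values: "" → "d" → "dt"

Answer: "dt"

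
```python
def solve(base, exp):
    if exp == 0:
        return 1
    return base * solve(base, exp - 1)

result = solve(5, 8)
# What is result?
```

solve(5, 8) = 5 * 5 * 5 * 5 * 5 * 5 * 5 * 5 = 390625

Answer: 390625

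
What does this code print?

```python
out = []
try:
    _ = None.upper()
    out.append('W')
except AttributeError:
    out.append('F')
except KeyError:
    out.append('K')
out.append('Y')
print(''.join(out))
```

Execution trace: 'F' (except AttributeError) → 'Y' (after the try/except). Output: FY

Answer: FY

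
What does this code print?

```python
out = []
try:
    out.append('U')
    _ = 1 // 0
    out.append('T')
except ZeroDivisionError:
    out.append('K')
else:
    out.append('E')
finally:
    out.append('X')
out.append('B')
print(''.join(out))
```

Execution trace: 'U' (try body) → 'K' (except ZeroDivisionError) → 'X' (finally) → 'B' (after the try/except). Output: UKXB

Answer: UKXB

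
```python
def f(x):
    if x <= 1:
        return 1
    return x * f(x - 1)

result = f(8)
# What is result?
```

f(8) = 8 * 7 * 6 * 5 * 4 * 3 * 2 * 1 = 40320

Answer: 40320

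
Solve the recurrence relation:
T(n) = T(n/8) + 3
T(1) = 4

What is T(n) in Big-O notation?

Each step divides n by 8 and adds 3. After log_8(n) steps we reach T(1)=4. So T(n) = 3·log_8(n) + 4 = O(log n).

Answer: O(log n)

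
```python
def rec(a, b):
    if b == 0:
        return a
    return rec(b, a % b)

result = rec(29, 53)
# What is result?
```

rec(29, 53) -> rec(53, 29) -> rec(29, 24) -> rec(24, 5) -> rec(5, 4) -> rec(4, 1) -> rec(1, 0) -> 1

Answer: 1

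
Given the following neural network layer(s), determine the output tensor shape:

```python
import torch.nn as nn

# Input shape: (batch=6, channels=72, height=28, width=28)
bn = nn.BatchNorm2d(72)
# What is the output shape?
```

Input: (6, 72, 28, 28) -> Output: (6, 72, 28, 28)

Answer: (6, 72, 28, 28)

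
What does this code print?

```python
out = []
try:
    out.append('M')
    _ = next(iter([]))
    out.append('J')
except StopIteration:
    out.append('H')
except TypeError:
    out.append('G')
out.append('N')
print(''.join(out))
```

Execution trace: 'M' (try body) → 'H' (except StopIteration) → 'N' (after the try/except). Output: MHN

Answer: MHN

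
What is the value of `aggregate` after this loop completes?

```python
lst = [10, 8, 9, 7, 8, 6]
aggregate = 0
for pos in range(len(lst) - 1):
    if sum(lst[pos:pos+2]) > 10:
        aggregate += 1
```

Count windows with sum > 10
`aggregate` takes the values: 0 → 1 → 2 → 3 → 4 → 5

Answer: 5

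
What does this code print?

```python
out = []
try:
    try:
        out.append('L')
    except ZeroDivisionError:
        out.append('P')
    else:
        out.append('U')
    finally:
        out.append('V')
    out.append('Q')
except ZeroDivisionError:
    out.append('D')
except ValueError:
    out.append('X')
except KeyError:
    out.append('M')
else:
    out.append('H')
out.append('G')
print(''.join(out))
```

Execution trace: 'L' (inner try body, no exception) → 'U' (inner else) → 'V' (inner finally) → 'Q' (try body, no exception) → 'H' (else) → 'G' (after the try/except). Output: LUVQHG

Answer: LUVQHG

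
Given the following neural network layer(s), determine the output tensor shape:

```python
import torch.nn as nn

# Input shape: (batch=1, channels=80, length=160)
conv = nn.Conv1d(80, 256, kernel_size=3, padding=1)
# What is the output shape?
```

Input: (1, 80, 160) -> Output: (1, 256, 160)

Answer: (1, 256, 160)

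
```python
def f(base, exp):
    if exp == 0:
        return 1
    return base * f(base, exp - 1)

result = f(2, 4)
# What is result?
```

f(2, 4) = 2 * 2 * 2 * 2 = 16

Answer: 16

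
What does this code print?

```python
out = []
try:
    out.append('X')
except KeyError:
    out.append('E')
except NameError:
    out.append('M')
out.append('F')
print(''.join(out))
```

Execution trace: 'X' (try body, no exception) → 'F' (after the try/except). Output: XF

Answer: XF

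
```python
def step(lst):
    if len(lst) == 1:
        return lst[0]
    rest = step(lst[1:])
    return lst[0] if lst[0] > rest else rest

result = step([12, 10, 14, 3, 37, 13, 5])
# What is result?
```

Recursive max over [12, 10, 14, 3, 37, 13, 5] = 37

Answer: 37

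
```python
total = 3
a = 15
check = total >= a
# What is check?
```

Trace:
`total = 3` → total = 3
`a = 15` → a = 15
`check = total >= a` → check = False
So check = False

Answer: False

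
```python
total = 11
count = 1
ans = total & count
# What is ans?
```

Trace:
`total = 11` → total = 11
`count = 1` → count = 1
`ans = total & count` → ans = 1
So ans = 1

Answer: 1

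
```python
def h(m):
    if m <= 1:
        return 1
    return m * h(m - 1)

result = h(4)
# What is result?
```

h(4) = 4 * 3 * 2 * 1 = 24

Answer: 24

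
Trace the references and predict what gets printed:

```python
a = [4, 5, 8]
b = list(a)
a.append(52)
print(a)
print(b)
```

Key concept: list() constructor creates copy.
Step by step:
`a = [4, 5, 8]` → a = [4, 5, 8]
`b = list(a)` → b = [4, 5, 8]
`a.append(52)` → a = [4, 5, 8, 52]
`print(a)` → prints [4, 5, 8, 52]
`print(b)` → prints [4, 5, 8]

Answer:
[4, 5, 8, 52]
[4, 5, 8]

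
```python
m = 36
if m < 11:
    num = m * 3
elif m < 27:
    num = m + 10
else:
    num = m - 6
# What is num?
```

Trace:
`m = 36` → m = 36
`if m < 11: ...` → m < 11 is False, m < 27 is False, take else branch → num = 30
So num = 30

Answer: 30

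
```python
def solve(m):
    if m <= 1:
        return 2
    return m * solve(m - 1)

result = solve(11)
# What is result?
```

solve(11) = 11 * 10 * 9 * 8 * 7 * 6 * 5 * 4 * 3 * 2 * 2 = 79833600

Answer: 79833600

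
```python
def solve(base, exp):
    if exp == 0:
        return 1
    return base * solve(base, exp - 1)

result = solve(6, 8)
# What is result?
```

solve(6, 8) = 6 * 6 * 6 * 6 * 6 * 6 * 6 * 6 = 1679616

Answer: 1679616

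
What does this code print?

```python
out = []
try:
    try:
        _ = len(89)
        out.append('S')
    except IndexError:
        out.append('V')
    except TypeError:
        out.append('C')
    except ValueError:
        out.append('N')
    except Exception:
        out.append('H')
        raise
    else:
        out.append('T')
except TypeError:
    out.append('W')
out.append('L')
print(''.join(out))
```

Execution trace: 'C' (inner except TypeError) → 'L' (after the try/except). Output: CL

Answer: CL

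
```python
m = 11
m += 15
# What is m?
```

Trace:
`m = 11` → m = 11
`m += 15` → m = 26
So m = 26

Answer: 26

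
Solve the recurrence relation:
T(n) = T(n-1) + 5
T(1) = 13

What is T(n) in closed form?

Unrolling: T(n) = T(1) + 5·(n-1) = 13 + 5(n-1) = 5n + 8.

Answer: T(n) = 5n + 8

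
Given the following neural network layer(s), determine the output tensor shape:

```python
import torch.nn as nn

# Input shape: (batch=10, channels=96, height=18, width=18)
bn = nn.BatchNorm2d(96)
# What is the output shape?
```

Input: (10, 96, 18, 18) -> Output: (10, 96, 18, 18)

Answer: (10, 96, 18, 18)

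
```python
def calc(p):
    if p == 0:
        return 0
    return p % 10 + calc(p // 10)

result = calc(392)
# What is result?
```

Sum of digits of 392: 2 + 9 + 3 = 14

Answer: 14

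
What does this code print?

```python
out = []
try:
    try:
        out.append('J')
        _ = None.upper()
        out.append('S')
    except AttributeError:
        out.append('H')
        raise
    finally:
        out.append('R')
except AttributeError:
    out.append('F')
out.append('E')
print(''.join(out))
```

Execution trace: 'J' (inner try body) → 'H' (inner except AttributeError) → 'R' (inner finally) → 'F' (outer except AttributeError) → 'E' (after the try/except). Output: JHRFE

Answer: JHRFE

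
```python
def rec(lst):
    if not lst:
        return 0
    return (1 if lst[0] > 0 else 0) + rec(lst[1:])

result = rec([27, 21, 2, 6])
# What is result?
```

Count of positive elements in [27, 21, 2, 6] = 4

Answer: 4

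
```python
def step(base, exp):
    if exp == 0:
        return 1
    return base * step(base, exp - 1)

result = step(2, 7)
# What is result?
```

step(2, 7) = 2 * 2 * 2 * 2 * 2 * 2 * 2 = 128

Answer: 128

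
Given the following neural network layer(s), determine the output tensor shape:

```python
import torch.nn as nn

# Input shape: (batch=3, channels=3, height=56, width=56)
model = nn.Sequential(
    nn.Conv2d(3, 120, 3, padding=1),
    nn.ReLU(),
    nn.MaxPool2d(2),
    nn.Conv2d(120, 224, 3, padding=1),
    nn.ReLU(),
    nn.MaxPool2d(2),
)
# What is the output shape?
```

Input: (3, 3, 56, 56) -> after first Conv2d: (3, 120, 56, 56) -> after first MaxPool2d: (3, 120, 28, 28) -> after second Conv2d: (3, 224, 28, 28) -> Output: (3, 224, 14, 14)

Answer: (3, 224, 14, 14)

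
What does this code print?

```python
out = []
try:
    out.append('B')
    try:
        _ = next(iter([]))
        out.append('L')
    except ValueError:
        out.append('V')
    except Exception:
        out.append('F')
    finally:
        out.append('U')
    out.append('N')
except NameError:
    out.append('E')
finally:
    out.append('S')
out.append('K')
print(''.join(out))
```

Execution trace: 'B' (try body) → 'F' (inner except Exception) → 'U' (inner finally) → 'N' (try body, no exception) → 'S' (finally) → 'K' (after the try/except). Output: BFUNSK

Answer: BFUNSK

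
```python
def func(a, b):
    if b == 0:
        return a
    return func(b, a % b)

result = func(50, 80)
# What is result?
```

func(50, 80) -> func(80, 50) -> func(50, 30) -> func(30, 20) -> func(20, 10) -> func(10, 0) -> 10

Answer: 10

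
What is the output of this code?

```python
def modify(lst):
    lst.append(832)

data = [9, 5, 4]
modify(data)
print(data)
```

Key concept: function modifies passed list.
Step by step:
`data = [9, 5, 4]` → data = [9, 5, 4]
`modify(data)` → data = [9, 5, 4, 832]
`print(data)` → prints [9, 5, 4, 832]

Answer: [9, 5, 4, 832]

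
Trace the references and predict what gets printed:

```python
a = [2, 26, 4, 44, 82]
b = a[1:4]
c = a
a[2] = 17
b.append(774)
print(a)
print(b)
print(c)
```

Key concept: slice vs alias.
Step by step:
`a = [2, 26, 4, 44, 82]` → a = [2, 26, 4, 44, 82]
`b = a[1:4]` → b = [26, 4, 44]
`c = a` → c = [2, 26, 4, 44, 82] (same object as a)
`a[2] = 17` → a = [2, 26, 17, 44, 82] (same object as c); c = [2, 26, 17, 44, 82] (same object as a)
`b.append(774)` → b = [26, 4, 44, 774]
`print(a)` → prints [2, 26, 17, 44, 82]
`print(b)` → prints [26, 4, 44, 774]
`print(c)` → prints [2, 26, 17, 44, 82]

Answer:
[2, 26, 17, 44, 82]
[26, 4, 44, 774]
[2, 26, 17, 44, 82]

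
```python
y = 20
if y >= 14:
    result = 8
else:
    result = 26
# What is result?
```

Trace:
`y = 20` → y = 20
`if y >= 14: ...` → y >= 14 is True → result = 8
So result = 8

Answer: 8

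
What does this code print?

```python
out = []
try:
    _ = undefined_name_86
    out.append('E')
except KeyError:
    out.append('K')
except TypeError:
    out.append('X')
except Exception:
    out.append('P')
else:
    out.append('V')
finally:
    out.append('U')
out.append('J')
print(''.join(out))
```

Execution trace: 'P' (except Exception) → 'U' (finally) → 'J' (after the try/except). Output: PUJ

Answer: PUJ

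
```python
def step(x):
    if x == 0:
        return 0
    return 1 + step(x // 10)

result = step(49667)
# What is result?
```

Count of digits of 49667: 5

Answer: 5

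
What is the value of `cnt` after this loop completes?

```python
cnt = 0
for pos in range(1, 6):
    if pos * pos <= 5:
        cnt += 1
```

Count numbers where pos² ≤ 5
`cnt` takes the values: 0 → 1 → 2

Answer: 2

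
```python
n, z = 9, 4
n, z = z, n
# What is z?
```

Trace:
`n, z = 9, 4` → n = 9; z = 4
`n, z = z, n` → n = 4; z = 9
So z = 9

Answer: 9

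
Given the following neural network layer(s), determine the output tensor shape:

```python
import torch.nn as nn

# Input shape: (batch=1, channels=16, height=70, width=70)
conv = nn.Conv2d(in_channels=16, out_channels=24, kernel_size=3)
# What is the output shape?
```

Input: (1, 16, 70, 70) -> Output: (1, 24, 68, 68)

Answer: (1, 24, 68, 68)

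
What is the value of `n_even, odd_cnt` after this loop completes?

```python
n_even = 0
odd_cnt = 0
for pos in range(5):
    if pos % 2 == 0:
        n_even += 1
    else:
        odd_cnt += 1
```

Count evens and odds in range(5)
`n_even, odd_cnt` takes the values: (0, 0) → (1, 0) → (1, 1) → (2, 1) → (2, 2) → (3, 2)

Answer: 3, 2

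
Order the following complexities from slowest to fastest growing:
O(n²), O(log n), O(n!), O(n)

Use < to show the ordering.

Ordered by growth rate: O(log n) < O(n) < O(n²) < O(n!)

Answer: O(log n) < O(n) < O(n²) < O(n!)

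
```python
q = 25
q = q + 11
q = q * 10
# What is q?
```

Trace:
`q = 25` → q = 25
`q = q + 11` → q = 36
`q = q * 10` → q = 360
So q = 360

Answer: 360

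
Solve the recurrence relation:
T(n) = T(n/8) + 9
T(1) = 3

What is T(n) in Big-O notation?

Each step divides n by 8 and adds 9. After log_8(n) steps we reach T(1)=3. So T(n) = 9·log_8(n) + 3 = O(log n).

Answer: O(log n)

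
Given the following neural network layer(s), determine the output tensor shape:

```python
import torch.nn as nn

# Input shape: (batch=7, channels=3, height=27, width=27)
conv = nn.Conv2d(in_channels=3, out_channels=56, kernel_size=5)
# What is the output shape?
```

Input: (7, 3, 27, 27) -> Output: (7, 56, 23, 23)

Answer: (7, 56, 23, 23)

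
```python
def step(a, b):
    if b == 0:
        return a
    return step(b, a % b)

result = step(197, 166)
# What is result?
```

step(197, 166) -> step(166, 31) -> step(31, 11) -> step(11, 9) -> step(9, 2) -> step(2, 1) -> step(1, 0) -> 1

Answer: 1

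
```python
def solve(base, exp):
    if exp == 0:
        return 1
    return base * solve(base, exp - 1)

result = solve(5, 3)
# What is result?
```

solve(5, 3) = 5 * 5 * 5 = 125

Answer: 125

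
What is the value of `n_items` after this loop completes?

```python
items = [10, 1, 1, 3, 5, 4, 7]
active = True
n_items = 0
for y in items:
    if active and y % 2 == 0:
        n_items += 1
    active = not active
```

Count even values at even positions
`n_items` takes the values: 0 → 1

Answer: 1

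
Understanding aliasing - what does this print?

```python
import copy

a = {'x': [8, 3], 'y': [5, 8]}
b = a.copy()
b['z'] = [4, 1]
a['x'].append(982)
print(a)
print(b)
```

Key concept: shallow copy of dict with mutable values.
Step by step:
`a = {'x': [8, 3], 'y': [5, 8]}` → a = {'x': [8, 3], 'y': [5, 8]}
`b = a.copy()` → b = {'x': [8, 3], 'y': [5, 8]}
`b['z'] = [4, 1]` → b = {'x': [8, 3], 'y': [5, 8], 'z': [4, 1]}
`a['x'].append(982)` → a = {'x': [8, 3, 982], 'y': [5, 8]}; b = {'x': [8, 3, 982], 'y': [5, 8], 'z': [4, 1]}
`print(a)` → prints {'x': [8, 3, 982], 'y': [5, 8]}
`print(b)` → prints {'x': [8, 3, 982], 'y': [5, 8], 'z': [4, 1]}

Answer:
{'x': [8, 3, 982], 'y': [5, 8]}
{'x': [8, 3, 982], 'y': [5, 8], 'z': [4, 1]}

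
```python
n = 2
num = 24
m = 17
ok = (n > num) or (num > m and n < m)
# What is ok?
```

Trace:
`n = 2` → n = 2
`num = 24` → num = 24
`m = 17` → m = 17
`ok = (n > num) or (num > m and n < m)` → ok = True
So ok = True

Answer: True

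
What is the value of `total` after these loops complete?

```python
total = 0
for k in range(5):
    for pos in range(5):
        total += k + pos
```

Sum of all k+pos for k,pos in 5x5
`total` takes the values: 0 → 1 → 3 → 6 → 10 → 11 → 13 → 16 → 20 → 25 → 27 → 30 → 34 → 39 → 45 → 48 → 52 → 57 → 63 → 70 → 74 → 79 → 85 → 92 → 100

Answer: 100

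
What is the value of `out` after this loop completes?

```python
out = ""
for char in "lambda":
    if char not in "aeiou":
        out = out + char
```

Remove vowels from 'lambda'
`out` takes the values: "" → "l" → "lm" → "lmb" → "lmbd"

Answer: "lmbd"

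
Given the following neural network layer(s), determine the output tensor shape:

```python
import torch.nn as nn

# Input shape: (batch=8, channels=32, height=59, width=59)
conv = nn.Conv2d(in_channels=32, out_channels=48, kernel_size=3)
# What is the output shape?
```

Input: (8, 32, 59, 59) -> Output: (8, 48, 57, 57)

Answer: (8, 48, 57, 57)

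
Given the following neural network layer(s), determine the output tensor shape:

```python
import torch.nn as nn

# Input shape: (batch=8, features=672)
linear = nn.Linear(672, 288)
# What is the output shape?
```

Input: (8, 672) -> Output: (8, 288)

Answer: (8, 288)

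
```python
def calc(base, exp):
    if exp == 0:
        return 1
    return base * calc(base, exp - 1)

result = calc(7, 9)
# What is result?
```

calc(7, 9) = 7 * 7 * 7 * 7 * 7 * 7 * 7 * 7 * 7 = 40353607

Answer: 40353607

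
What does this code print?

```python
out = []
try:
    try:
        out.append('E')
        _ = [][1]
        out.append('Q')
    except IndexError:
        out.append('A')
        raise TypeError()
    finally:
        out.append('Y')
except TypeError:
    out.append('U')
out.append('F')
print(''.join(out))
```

Execution trace: 'E' (inner try body) → 'A' (inner except IndexError) → 'Y' (inner finally) → 'U' (outer except TypeError) → 'F' (after the try/except). Output: EAYUF

Answer: EAYUF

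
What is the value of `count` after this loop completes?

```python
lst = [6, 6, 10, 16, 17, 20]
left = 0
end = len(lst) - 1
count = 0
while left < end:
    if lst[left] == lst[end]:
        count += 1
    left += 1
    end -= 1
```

Count matching pairs from ends
`count` takes the values: 0

Answer: 0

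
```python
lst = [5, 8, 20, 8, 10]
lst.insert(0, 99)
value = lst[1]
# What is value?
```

Trace:
`lst = [5, 8, 20, 8, 10]` → lst = [5, 8, 20, 8, 10]
`lst.insert(0, 99)` → lst = [99, 5, 8, 20, 8, 10]
`value = lst[1]` → value = 5
So value = 5

Answer: 5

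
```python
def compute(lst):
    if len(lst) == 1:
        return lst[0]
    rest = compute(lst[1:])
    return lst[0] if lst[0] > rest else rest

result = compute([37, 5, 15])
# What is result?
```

Recursive max over [37, 5, 15] = 37

Answer: 37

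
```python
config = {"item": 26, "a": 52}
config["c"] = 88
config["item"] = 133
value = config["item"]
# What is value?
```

Trace:
`config = {"item": 26, "a": 52}` → config = {'item': 26, 'a': 52}
`config["c"] = 88` → config = {'item': 26, 'a': 52, 'c': 88}
`config["item"] = 133` → config = {'item': 133, 'a': 52, 'c': 88}
`value = config["item"]` → value = 133
So value = 133

Answer: 133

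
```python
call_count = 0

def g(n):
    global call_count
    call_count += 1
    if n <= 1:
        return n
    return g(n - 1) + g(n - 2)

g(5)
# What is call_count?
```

Calls(n) = 1 + Calls(n-1) + Calls(n-2); Calls(0)=Calls(1)=1. For n=5 this gives 15.

Answer: 15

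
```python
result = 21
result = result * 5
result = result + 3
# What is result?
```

Trace:
`result = 21` → result = 21
`result = result * 5` → result = 105
`result = result + 3` → result = 108
So result = 108

Answer: 108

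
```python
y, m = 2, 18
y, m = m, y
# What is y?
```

Trace:
`y, m = 2, 18` → y = 2; m = 18
`y, m = m, y` → y = 18; m = 2
So y = 18

Answer: 18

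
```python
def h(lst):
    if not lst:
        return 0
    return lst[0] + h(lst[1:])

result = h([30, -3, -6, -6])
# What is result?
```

30 + (-3) + (-6) + (-6) + 0 = 15

Answer: 15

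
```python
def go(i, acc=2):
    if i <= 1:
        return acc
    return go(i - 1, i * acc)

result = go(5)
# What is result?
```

Accumulator trace (n, acc): (5, 2) -> (4, 10) -> (3, 40) -> (2, 120) -> (1, 240) -> return 240

Answer: 240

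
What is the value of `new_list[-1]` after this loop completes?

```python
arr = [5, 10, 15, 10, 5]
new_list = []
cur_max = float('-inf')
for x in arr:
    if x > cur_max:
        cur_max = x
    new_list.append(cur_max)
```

Running max ends at 15
`new_list` takes the values: [] → [5] → [5, 10] → [5, 10, 15] → [5, 10, 15, 15] → [5, 10, 15, 15, 15]
So `new_list[-1]` = 15

Answer: 15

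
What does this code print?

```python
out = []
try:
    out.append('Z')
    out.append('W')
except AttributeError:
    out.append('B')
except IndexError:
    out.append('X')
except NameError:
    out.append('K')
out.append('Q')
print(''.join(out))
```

Execution trace: 'Z' (try body) → 'W' (try body, no exception) → 'Q' (after the try/except). Output: ZWQ

Answer: ZWQ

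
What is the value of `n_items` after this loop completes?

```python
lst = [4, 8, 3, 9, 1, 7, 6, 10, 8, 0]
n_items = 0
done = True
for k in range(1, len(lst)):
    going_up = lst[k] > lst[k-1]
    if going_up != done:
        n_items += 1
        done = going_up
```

Count direction changes in [4, 8, 3, 9, 1, 7, 6, 10, 8, 0]
`n_items` takes the values: 0 → 1 → 2 → 3 → 4 → 5 → 6 → 7

Answer: 7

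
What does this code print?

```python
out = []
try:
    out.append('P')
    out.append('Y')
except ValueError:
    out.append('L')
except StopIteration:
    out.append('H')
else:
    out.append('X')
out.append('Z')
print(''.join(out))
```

Execution trace: 'P' (try body) → 'Y' (try body, no exception) → 'X' (else) → 'Z' (after the try/except). Output: PYXZ

Answer: PYXZ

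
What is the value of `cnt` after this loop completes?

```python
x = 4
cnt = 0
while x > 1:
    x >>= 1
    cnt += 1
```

Count right shifts until 1
`cnt` takes the values: 0 → 1 → 2

Answer: 2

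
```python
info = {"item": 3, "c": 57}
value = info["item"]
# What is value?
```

Trace:
`info = {"item": 3, "c": 57}` → info = {'item': 3, 'c': 57}
`value = info["item"]` → value = 3
So value = 3

Answer: 3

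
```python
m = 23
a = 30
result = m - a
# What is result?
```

Trace:
`m = 23` → m = 23
`a = 30` → a = 30
`result = m - a` → result = -7
So result = -7

Answer: -7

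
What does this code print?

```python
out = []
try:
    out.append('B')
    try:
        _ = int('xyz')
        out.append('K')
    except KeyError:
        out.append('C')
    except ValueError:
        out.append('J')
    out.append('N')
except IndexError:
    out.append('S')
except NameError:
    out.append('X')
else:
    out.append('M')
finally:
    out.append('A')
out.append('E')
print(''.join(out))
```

Execution trace: 'B' (try body) → 'J' (inner except ValueError) → 'N' (try body, no exception) → 'M' (else) → 'A' (finally) → 'E' (after the try/except). Output: BJNMAE

Answer: BJNMAE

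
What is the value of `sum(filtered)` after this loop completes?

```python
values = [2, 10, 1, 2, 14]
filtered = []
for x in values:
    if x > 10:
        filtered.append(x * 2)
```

Sum of doubled values > 10
`filtered` takes the values: [] → [28]
So `sum(filtered)` = 28

Answer: 28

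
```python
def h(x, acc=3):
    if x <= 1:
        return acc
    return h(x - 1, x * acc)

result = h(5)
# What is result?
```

Accumulator trace (n, acc): (5, 3) -> (4, 15) -> (3, 60) -> (2, 180) -> (1, 360) -> return 360

Answer: 360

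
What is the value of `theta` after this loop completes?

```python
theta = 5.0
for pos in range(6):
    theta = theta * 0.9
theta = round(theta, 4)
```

Exponential decay: 5.0 * 0.9^6
`theta` takes the values: 5.0 → 4.5 → 4.05 → 3.645 → 3.2805 → 2.95245 → 2.657205 → 2.6572

Answer: 2.6572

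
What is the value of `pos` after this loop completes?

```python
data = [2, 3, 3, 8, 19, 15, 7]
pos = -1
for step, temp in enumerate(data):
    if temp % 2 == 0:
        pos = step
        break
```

First even number index in [2, 3, 3, 8, 19, 15, 7]
`pos` takes the values: -1 → 0

Answer: 0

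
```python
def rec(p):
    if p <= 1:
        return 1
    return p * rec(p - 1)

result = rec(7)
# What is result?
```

rec(7) = 7 * 6 * 5 * 4 * 3 * 2 * 1 = 5040

Answer: 5040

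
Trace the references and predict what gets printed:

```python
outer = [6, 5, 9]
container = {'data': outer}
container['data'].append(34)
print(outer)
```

Key concept: dict holds reference to list.
Step by step:
`outer = [6, 5, 9]` → outer = [6, 5, 9]
`container = {'data': outer}` → container = {'data': [6, 5, 9]}
`container['data'].append(34)` → outer = [6, 5, 9, 34]; container = {'data': [6, 5, 9, 34]}
`print(outer)` → prints [6, 5, 9, 34]

Answer: [6, 5, 9, 34]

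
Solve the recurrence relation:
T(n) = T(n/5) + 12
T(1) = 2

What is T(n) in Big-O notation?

Each step divides n by 5 and adds 12. After log_5(n) steps we reach T(1)=2. So T(n) = 12·log_5(n) + 2 = O(log n).

Answer: O(log n)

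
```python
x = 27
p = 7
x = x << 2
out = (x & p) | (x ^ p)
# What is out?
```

Trace:
`x = 27` → x = 27
`p = 7` → p = 7
`x = x << 2` → x = 108
`out = (x & p) | (x ^ p)` → out = 111
So out = 111

Answer: 111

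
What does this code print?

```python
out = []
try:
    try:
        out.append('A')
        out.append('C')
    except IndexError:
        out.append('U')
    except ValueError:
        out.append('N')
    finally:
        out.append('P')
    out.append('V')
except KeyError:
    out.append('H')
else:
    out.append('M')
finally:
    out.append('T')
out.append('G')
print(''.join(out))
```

Execution trace: 'A' (inner try body) → 'C' (inner try body, no exception) → 'P' (inner finally) → 'V' (try body, no exception) → 'M' (else) → 'T' (finally) → 'G' (after the try/except). Output: ACPVMTG

Answer: ACPVMTG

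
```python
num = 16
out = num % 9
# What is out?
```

Trace:
`num = 16` → num = 16
`out = num % 9` → out = 7
So out = 7

Answer: 7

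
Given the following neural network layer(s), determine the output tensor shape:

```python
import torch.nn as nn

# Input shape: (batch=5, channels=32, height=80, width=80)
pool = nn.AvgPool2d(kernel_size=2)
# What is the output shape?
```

Input: (5, 32, 80, 80) -> Output: (5, 32, 40, 40)

Answer: (5, 32, 40, 40)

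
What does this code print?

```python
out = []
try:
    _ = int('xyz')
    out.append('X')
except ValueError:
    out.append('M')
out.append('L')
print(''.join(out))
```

Execution trace: 'M' (except ValueError) → 'L' (after the try/except). Output: ML

Answer: ML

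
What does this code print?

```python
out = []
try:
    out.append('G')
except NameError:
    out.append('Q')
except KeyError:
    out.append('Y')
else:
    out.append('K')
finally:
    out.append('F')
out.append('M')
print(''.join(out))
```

Execution trace: 'G' (try body, no exception) → 'K' (else) → 'F' (finally) → 'M' (after the try/except). Output: GKFM

Answer: GKFM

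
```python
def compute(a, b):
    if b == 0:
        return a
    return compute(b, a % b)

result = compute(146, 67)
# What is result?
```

compute(146, 67) -> compute(67, 12) -> compute(12, 7) -> compute(7, 5) -> compute(5, 2) -> compute(2, 1) -> compute(1, 0) -> 1

Answer: 1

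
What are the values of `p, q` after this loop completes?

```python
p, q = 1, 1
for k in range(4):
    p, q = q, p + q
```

Fibonacci: after 4 iterations
`p, q` takes the values: (1, 1) → (1, 2) → (2, 3) → (3, 5) → (5, 8)

Answer: 5, 8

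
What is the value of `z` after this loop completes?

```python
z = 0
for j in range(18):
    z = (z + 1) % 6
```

Increment mod 6, 18 times = 0
`z` takes the values: 0 → 1 → 2 → 3 → 4 → 5 → 0 → 1 → 2 → 3 → 4 → 5 → 0 → 1 → 2 → 3 → 4 → 5 → 0

Answer: 0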